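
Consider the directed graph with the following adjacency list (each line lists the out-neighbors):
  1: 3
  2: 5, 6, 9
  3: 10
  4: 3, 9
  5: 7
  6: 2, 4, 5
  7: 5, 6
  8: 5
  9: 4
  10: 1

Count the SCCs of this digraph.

{2, 5, 6, 7} are all mutually reachable — one SCC of size 4.
{1, 3, 10} are all mutually reachable — one SCC of size 3.
{4, 9} are all mutually reachable — one SCC of size 2.
{8} is an SCC by itself.
That gives 4 strongly connected components.

4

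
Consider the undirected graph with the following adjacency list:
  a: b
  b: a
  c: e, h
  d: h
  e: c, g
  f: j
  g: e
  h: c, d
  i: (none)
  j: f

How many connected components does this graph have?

4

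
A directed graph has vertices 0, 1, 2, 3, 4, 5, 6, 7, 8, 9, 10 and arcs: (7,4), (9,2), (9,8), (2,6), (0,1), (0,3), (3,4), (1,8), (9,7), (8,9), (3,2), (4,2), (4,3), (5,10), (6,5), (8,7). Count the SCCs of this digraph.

{3, 4} are all mutually reachable — one SCC of size 2.
{8, 9} are all mutually reachable — one SCC of size 2.
{6} is an SCC by itself.
{5} is an SCC by itself.
{1} is an SCC by itself.
(and 4 more singleton SCCs)
That gives 9 strongly connected components.

9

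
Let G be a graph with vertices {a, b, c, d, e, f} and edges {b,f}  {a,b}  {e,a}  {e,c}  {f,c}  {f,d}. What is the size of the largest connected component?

Starting from a we can reach a, b, c, d, e, f. That is one component of size 6.
The largest has 6 vertices.

6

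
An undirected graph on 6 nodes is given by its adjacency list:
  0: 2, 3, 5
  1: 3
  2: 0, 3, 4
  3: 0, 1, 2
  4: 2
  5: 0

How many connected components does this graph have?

Starting from 0 we can reach 0, 1, 2, 3, 4, 5. That is one component of size 6.
Total: 1 component.

1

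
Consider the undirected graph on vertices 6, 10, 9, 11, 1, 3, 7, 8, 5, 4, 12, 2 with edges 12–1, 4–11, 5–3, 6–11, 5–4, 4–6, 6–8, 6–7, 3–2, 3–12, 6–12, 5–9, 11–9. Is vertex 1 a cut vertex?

No

Deleting 1 leaves 2 components (was 2), so 1 is not a cut vertex.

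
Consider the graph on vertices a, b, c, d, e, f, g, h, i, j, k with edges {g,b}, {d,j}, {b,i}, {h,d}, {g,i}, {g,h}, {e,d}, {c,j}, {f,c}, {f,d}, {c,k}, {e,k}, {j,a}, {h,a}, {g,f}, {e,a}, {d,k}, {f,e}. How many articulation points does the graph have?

Removing g increases the component count from 1 to 2, so g is a cut vertex.
By contrast removing e leaves 1 component; it is not a cut vertex. No other vertex is a cut vertex either.

1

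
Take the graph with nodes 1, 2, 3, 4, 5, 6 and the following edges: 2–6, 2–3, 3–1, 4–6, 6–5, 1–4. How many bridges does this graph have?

The edges on the cycle 2-3-1-4-6-2 are not bridges since each lies on that cycle.
But removing 6–5 disconnects 6 from 5 — this is a bridge.

1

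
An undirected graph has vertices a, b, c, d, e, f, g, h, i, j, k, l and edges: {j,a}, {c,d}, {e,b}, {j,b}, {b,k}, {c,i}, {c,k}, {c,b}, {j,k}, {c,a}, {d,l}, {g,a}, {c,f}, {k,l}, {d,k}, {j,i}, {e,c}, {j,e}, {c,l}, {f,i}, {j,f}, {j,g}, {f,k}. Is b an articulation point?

No

Deleting b leaves 2 components (was 2), so b is not a cut vertex.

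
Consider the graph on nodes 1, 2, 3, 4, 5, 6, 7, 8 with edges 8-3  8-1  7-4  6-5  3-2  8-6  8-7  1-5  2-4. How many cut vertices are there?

1

Removing 8 increases the component count from 1 to 2, so 8 is a cut vertex.
By contrast removing 2 leaves 1 component; it is not a cut vertex. No other vertex is a cut vertex either.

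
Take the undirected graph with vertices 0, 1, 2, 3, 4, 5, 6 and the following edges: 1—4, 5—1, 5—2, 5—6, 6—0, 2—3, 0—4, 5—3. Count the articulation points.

Removing 5 increases the component count from 1 to 2, so 5 is a cut vertex.
By contrast removing 2 leaves 1 component; it is not a cut vertex. No other vertex is a cut vertex either.

1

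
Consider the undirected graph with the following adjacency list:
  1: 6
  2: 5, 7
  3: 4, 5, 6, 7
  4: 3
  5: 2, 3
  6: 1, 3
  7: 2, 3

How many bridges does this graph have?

The edges on the cycle 3-7-2-5-3 are not bridges since each lies on that cycle.
But removing 4-3 disconnects 4 from 3; removing 1-6 disconnects 1 from 6; removing 6-3 disconnects 6 from 3 — these are bridges.
That makes 3 bridges.

3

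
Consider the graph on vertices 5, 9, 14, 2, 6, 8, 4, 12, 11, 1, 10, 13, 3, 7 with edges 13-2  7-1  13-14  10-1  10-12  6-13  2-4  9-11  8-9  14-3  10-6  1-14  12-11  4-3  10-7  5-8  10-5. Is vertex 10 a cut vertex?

Yes

Deleting 10 raises the number of components from 1 to 2, so 10 is a cut vertex.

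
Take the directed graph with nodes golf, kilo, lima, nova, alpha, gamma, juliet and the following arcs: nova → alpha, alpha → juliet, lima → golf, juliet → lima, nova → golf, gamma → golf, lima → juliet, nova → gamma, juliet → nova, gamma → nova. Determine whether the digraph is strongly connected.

There is no directed path from alpha to kilo, so the graph is not strongly connected.

No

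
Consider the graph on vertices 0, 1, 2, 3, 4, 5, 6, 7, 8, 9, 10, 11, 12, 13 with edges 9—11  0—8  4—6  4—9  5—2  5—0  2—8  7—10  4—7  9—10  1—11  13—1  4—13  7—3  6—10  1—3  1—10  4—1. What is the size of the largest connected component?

9

12 is isolated — a component by itself.
Starting from 0 we can reach 0, 2, 5, 8. That is one component of size 4.
Starting from 1 we can reach 1, 3, 4, 6, 7, 9, 10, 11, 13. That is one component of size 9.
The largest has 9 vertices.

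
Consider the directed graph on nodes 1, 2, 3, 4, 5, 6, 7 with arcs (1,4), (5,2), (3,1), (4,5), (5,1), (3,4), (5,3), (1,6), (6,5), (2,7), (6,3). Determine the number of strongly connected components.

{1, 3, 4, 5, 6} are all mutually reachable — one SCC of size 5.
{7} is an SCC by itself.
{2} is an SCC by itself.
That gives 3 strongly connected components.

3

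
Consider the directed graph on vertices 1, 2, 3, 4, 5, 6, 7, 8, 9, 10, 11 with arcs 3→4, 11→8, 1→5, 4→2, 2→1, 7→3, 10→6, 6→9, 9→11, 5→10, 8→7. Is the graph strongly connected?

Yes

From 11 we can reach every vertex (1, 2, 3, 4, 5, 6, 7, 8, 9, 10, 11), and every vertex can reach 11 (1, 2, 3, 4, 5, 6, 7, 8, 9, 10, 11). So the whole graph is one strongly connected component.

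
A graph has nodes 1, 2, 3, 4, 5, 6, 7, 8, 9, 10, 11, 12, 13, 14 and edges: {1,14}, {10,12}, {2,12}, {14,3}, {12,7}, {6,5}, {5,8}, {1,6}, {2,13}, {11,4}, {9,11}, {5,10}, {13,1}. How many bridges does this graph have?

6

The edges on the cycle 2-13-1-6-5-10-12-2 are not bridges since each lies on that cycle.
But removing 8-5 disconnects 8 from 5; removing 7-12 disconnects 7 from 12; removing 9-11 disconnects 9 from 11; removing 3-14 disconnects 3 from 14 — these are bridges.
In total 6 edges are bridges.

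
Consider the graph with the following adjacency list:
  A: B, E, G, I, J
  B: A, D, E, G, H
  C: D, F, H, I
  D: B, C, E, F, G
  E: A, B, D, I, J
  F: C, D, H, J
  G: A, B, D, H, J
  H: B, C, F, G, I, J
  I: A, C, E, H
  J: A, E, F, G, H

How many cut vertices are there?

Removing A, for instance, still leaves 1 component. No single vertex removal increases the component count — the graph has no articulation points.

0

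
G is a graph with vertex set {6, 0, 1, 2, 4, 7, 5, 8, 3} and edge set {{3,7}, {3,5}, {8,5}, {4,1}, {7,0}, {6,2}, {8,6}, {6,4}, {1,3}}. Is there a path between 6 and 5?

From 6 we can reach 0, 1, 2, 3, 4, 5, 6, 7, 8, which includes 5.

Yes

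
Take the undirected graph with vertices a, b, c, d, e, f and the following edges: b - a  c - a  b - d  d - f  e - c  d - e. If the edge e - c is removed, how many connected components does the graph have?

1

e and c are still connected via e-d-b-a-c, so the component count stays at 1.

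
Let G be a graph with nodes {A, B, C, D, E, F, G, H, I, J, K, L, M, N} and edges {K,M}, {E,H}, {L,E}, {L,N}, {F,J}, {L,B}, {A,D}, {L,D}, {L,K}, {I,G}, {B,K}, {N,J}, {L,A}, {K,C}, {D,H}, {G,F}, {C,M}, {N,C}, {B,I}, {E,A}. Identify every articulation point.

L

Removing L increases the component count from 1 to 2, so L is a cut vertex.
By contrast removing B leaves 1 component; it is not a cut vertex. No other vertex is a cut vertex either.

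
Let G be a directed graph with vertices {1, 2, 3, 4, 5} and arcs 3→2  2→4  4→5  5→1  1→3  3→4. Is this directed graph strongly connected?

From 5 we can reach every vertex (1, 2, 3, 4, 5), and every vertex can reach 5 (1, 2, 3, 4, 5). So the whole graph is one strongly connected component.

Yes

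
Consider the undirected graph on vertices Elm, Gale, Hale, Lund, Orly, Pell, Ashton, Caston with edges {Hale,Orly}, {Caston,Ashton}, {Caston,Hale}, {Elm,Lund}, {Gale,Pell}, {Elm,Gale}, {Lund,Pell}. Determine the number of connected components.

Starting from Hale we can reach Hale, Orly, Ashton, Caston. That is one component of size 4.
Starting from Elm we can reach Elm, Gale, Lund, Pell. That is one component of size 4.
Total: 2 components.

2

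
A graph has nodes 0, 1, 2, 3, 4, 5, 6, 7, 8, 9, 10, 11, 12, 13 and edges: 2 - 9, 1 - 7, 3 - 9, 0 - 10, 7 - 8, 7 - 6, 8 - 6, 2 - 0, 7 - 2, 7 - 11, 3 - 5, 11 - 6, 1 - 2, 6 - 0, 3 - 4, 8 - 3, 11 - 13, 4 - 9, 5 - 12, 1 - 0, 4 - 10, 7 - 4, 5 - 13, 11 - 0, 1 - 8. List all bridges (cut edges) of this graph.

12-5

The edges on the cycle 1-7-11-13-5-3-8-1 are not bridges since each lies on that cycle.
But removing 12 - 5 disconnects 12 from 5 — this is a bridge.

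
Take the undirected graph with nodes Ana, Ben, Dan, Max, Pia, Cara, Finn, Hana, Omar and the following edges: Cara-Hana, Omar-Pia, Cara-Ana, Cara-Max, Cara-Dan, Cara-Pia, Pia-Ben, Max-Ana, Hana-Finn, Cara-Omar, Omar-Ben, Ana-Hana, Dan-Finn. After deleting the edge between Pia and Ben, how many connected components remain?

1

Pia and Ben are still connected via Pia-Omar-Ben, so the component count stays at 1.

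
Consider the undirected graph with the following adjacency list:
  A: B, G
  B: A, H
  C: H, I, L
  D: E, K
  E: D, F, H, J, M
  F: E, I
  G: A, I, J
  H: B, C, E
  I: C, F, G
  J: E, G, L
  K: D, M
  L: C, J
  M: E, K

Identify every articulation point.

Removing E increases the component count from 1 to 2, so E is a cut vertex.
By contrast removing H leaves 1 component; it is not a cut vertex. No other vertex is a cut vertex either.

E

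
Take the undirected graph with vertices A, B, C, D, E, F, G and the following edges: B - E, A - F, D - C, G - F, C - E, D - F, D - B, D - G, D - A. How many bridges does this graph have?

The edges on the cycle D-A-F-D are not bridges since each lies on that cycle.
Every edge lies on some cycle, so there are no bridges.

0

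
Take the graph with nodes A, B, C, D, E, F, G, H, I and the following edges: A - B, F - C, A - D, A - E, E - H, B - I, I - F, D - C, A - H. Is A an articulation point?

Deleting A raises the number of components from 2 to 3, so A is a cut vertex.

Yes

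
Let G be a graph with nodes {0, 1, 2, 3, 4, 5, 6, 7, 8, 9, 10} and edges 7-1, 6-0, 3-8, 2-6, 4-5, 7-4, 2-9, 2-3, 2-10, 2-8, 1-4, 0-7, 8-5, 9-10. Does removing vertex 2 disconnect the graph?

Yes

Deleting 2 raises the number of components from 1 to 2, so 2 is a cut vertex.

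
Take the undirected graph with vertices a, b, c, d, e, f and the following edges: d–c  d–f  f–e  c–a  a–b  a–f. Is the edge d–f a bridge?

No

After removing d–f, the path d-c-a-f still connects them, so the edge is not a bridge.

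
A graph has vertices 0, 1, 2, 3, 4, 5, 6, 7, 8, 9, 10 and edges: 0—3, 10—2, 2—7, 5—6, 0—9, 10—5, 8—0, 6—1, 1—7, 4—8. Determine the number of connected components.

Starting from 0 we can reach 0, 3, 4, 8, 9. That is one component of size 5.
Starting from 1 we can reach 1, 2, 5, 6, 7, 10. That is one component of size 6.
Total: 2 components.

2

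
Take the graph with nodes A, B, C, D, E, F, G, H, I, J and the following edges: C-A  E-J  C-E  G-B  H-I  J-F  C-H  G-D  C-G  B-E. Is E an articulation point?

Deleting E raises the number of components from 1 to 2, so E is a cut vertex.

Yes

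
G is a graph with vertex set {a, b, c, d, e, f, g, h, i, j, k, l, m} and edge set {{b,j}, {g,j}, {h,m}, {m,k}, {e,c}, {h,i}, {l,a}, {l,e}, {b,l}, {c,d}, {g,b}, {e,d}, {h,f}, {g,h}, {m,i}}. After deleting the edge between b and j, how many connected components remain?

1

b and j are still connected via b-g-j, so the component count stays at 1.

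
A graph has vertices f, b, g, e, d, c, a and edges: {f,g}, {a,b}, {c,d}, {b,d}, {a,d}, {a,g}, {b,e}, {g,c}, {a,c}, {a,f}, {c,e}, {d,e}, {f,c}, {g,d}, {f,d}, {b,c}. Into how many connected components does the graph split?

Starting from a we can reach a, b, c, d, e, f, g. That is one component of size 7.
Total: 1 component.

1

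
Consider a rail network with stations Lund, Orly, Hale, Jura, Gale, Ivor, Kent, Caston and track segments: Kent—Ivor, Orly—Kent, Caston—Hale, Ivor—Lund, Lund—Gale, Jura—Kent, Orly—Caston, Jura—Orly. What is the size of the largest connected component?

8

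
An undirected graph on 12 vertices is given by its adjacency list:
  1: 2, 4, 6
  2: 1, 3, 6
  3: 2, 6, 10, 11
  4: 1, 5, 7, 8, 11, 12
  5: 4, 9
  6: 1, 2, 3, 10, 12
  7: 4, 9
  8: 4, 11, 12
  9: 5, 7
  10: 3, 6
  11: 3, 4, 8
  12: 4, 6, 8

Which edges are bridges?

none

The edges on the cycle 4-5-9-7-4 are not bridges since each lies on that cycle.
Every edge lies on some cycle, so there are no bridges.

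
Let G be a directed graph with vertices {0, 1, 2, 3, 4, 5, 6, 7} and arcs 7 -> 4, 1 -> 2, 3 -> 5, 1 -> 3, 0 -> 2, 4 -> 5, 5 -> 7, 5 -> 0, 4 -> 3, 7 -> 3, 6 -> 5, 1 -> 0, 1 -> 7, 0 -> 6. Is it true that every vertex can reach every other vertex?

There is no directed path from 2 to 5, so the graph is not strongly connected.

No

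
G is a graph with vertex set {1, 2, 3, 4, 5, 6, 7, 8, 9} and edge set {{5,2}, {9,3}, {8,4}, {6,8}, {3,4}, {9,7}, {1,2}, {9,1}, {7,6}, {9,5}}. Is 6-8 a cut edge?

No

After removing 6-8, the path 6-7-9-3-4-8 still connects them, so the edge is not a bridge.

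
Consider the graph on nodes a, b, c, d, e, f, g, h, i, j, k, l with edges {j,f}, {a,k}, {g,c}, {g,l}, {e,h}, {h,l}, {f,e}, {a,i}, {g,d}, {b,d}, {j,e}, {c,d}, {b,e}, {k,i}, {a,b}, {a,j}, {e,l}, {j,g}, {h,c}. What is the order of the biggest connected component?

12

Starting from a we can reach a, b, c, d, e, f, g, h, i, j, k, l. That is one component of size 12.
The largest has 12 vertices.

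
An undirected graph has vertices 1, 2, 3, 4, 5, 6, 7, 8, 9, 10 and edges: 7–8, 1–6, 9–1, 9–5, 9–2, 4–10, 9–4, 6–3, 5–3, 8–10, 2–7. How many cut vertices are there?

1

Removing 9 increases the component count from 1 to 2, so 9 is a cut vertex.
By contrast removing 5 leaves 1 component; it is not a cut vertex. No other vertex is a cut vertex either.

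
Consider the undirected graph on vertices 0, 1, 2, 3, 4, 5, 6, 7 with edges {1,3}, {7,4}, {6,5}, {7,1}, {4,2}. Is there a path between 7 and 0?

No

The component containing 7 is {1, 2, 3, 4, 7}, and 0 is not in it.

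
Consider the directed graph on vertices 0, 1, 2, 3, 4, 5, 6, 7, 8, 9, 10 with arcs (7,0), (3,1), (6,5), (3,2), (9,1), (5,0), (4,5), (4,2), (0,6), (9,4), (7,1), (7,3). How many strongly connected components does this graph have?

9

{0, 5, 6} are all mutually reachable — one SCC of size 3.
{4} is an SCC by itself.
{2} is an SCC by itself.
{8} is an SCC by itself.
{10} is an SCC by itself.
(and 4 more singleton SCCs)
That gives 9 strongly connected components.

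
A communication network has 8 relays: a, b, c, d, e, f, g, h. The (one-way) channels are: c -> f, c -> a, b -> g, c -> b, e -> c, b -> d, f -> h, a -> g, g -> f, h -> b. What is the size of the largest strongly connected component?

4

{b, f, g, h} are all mutually reachable — one SCC of size 4.
{d} is an SCC by itself.
{e} is an SCC by itself.
{c} is an SCC by itself.
{a} is an SCC by itself.
The largest has 4 vertices.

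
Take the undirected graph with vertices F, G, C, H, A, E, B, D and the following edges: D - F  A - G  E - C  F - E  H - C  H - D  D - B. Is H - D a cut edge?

No

After removing H - D, the path H-C-E-F-D still connects them, so the edge is not a bridge.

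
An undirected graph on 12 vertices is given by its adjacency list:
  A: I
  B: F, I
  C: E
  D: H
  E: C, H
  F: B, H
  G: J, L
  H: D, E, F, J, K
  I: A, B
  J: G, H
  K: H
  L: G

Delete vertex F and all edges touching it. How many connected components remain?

2

With F gone, the remaining components are: {A, B, I}; {C, D, E, G, H, J, K, L}.
That is 2 components.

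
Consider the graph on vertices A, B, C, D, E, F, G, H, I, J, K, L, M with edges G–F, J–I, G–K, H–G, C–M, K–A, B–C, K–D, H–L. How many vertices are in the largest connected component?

7

E is isolated — a component by itself.
Starting from I we can reach I, J. That is one component of size 2.
Starting from B we can reach B, C, M. That is one component of size 3.
Starting from A we can reach A, D, F, G, H, K, L. That is one component of size 7.
The largest has 7 vertices.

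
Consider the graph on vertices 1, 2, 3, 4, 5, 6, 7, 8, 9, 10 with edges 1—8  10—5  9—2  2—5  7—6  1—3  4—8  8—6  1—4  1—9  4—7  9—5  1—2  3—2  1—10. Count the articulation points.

Removing 1 increases the component count from 1 to 2, so 1 is a cut vertex.
By contrast removing 9 leaves 1 component; it is not a cut vertex. No other vertex is a cut vertex either.

1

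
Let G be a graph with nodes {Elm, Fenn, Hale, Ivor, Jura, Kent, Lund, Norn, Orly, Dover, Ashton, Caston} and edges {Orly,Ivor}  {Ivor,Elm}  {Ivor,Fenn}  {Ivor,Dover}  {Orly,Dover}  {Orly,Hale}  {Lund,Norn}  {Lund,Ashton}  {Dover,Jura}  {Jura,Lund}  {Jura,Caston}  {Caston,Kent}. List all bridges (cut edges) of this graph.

Ashton-Lund, Caston-Jura, Caston-Kent, Dover-Jura, Elm-Ivor, Fenn-Ivor, Hale-Orly, Jura-Lund, Lund-Norn

The edges on the cycle Orly-Ivor-Dover-Orly are not bridges since each lies on that cycle.
But removing Jura—Caston disconnects Jura from Caston; removing Dover—Jura disconnects Dover from Jura; removing Jura—Lund disconnects Jura from Lund; removing Orly—Hale disconnects Orly from Hale — these are bridges.
In total 9 edges are bridges.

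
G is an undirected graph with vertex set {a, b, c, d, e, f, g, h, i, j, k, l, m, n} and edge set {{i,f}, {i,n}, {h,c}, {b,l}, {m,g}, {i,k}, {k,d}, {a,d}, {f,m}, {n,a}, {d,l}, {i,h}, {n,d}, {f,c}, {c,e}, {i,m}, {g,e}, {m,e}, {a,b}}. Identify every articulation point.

Removing i increases the component count from 2 to 3, so i is a cut vertex.
By contrast removing l leaves 2 components; it is not a cut vertex. No other vertex is a cut vertex either.

i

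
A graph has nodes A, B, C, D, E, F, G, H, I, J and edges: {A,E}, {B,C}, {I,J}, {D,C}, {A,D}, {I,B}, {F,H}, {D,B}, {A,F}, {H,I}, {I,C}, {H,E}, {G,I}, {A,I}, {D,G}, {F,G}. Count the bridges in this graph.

1

The edges on the cycle A-F-G-D-A are not bridges since each lies on that cycle.
But removing I—J disconnects I from J — this is a bridge.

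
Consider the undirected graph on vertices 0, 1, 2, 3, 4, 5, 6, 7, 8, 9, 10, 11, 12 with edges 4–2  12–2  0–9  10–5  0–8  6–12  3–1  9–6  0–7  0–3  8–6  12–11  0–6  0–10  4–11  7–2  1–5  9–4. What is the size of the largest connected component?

13

Starting from 0 we can reach 0, 1, 2, 3, 4, 5, 6, 7, 8, 9, 10, 11, 12. That is one component of size 13.
The largest has 13 vertices.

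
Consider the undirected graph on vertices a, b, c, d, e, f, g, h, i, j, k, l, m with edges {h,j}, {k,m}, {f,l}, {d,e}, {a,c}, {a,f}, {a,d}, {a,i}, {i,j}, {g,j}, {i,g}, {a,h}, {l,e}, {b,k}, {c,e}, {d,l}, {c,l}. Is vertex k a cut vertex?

Yes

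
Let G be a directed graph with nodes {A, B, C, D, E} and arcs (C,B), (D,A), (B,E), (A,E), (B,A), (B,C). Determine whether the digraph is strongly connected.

There is no directed path from D to C, so the graph is not strongly connected.

No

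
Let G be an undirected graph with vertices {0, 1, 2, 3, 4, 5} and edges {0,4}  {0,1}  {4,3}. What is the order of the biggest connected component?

5 is isolated — a component by itself.
2 is isolated — a component by itself.
Starting from 0 we can reach 0, 1, 3, 4. That is one component of size 4.
The largest has 4 vertices.

4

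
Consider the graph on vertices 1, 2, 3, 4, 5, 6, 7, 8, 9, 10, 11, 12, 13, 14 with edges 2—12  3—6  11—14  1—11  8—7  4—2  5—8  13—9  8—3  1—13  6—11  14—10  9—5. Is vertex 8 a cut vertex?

Yes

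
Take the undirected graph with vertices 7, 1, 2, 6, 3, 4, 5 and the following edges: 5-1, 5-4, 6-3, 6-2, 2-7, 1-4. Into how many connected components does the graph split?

2

Starting from 1 we can reach 1, 4, 5. That is one component of size 3.
Starting from 2 we can reach 2, 3, 6, 7. That is one component of size 4.
Total: 2 components.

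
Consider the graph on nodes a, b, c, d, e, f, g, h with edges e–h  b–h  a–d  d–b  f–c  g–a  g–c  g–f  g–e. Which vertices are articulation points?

Removing g increases the component count from 1 to 2, so g is a cut vertex.
By contrast removing f leaves 1 component; it is not a cut vertex. No other vertex is a cut vertex either.

g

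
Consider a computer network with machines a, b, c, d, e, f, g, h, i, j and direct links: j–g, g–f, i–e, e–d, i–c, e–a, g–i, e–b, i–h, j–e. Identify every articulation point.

Removing e increases the component count from 1 to 4, so e is a cut vertex.
Removing g increases the component count from 1 to 2, so g is a cut vertex.
Removing i increases the component count from 1 to 3, so i is a cut vertex.
By contrast removing c leaves 1 component; it is not a cut vertex. No other vertex is a cut vertex either.

e, g, i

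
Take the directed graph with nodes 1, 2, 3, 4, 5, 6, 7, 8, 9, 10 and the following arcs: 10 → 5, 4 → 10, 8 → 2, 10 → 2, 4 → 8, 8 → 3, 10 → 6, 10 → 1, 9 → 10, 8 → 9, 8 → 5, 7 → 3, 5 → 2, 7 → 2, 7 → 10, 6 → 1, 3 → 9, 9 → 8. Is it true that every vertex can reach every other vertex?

No

There is no directed path from 1 to 3, so the graph is not strongly connected.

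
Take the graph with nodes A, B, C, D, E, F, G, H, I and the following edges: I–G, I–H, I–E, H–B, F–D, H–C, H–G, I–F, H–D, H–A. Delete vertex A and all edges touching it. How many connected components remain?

With A gone, the remaining components are: {B, C, D, E, F, G, H, I}.
That is 1 component.

1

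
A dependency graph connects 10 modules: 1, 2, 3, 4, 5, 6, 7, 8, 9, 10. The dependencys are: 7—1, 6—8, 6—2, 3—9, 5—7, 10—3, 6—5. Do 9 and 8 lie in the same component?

No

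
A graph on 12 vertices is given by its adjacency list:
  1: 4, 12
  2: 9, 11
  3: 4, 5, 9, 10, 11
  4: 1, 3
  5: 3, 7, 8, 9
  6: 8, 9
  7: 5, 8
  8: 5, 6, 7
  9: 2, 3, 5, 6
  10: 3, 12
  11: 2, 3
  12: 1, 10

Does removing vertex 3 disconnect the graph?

Yes

Deleting 3 raises the number of components from 1 to 2, so 3 is a cut vertex.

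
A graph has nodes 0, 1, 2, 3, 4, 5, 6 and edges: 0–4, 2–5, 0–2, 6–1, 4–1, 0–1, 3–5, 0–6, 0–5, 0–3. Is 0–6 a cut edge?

No

After removing 0–6, the path 0-1-6 still connects them, so the edge is not a bridge.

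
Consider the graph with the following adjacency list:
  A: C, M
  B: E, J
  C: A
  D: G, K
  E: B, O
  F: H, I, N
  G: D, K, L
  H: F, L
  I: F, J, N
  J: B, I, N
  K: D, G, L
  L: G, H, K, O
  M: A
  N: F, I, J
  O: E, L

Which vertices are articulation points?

Removing A increases the component count from 2 to 3, so A is a cut vertex.
Removing L increases the component count from 2 to 3, so L is a cut vertex.
By contrast removing C leaves 2 components; it is not a cut vertex. No other vertex is a cut vertex either.

A, L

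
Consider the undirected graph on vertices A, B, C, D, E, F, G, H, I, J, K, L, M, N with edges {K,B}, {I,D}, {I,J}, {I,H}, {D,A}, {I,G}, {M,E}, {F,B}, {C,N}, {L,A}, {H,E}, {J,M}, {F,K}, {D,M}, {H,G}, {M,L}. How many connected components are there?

3

Starting from C we can reach C, N. That is one component of size 2.
Starting from B we can reach B, F, K. That is one component of size 3.
Starting from A we can reach A, D, E, G, H, I, J, L, M. That is one component of size 9.
Total: 3 components.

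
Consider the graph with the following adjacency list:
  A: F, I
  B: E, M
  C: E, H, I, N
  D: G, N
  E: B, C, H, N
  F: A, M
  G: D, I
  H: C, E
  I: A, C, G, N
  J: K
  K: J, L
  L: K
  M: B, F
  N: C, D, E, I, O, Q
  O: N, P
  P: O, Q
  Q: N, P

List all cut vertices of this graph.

K, N

Removing K increases the component count from 2 to 3, so K is a cut vertex.
Removing N increases the component count from 2 to 3, so N is a cut vertex.
By contrast removing M leaves 2 components; it is not a cut vertex. No other vertex is a cut vertex either.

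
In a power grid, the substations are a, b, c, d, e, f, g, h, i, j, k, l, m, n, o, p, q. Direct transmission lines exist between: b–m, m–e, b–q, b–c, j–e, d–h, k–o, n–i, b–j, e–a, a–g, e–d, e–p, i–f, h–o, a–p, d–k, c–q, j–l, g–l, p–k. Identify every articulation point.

Removing b increases the component count from 2 to 3, so b is a cut vertex.
Removing i increases the component count from 2 to 3, so i is a cut vertex.
By contrast removing g leaves 2 components; it is not a cut vertex. No other vertex is a cut vertex either.

b, i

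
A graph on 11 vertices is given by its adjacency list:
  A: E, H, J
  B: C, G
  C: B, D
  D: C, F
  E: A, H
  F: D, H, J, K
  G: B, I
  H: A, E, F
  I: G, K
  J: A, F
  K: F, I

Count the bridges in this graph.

The edges on the cycle F-D-C-B-G-I-K-F are not bridges since each lies on that cycle.
Every edge lies on some cycle, so there are no bridges.

0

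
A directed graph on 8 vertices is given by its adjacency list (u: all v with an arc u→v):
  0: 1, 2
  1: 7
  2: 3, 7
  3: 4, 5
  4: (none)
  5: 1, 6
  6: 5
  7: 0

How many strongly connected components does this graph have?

2

{0, 1, 2, 3, 5, 6, 7} are all mutually reachable — one SCC of size 7.
{4} is an SCC by itself.
That gives 2 strongly connected components.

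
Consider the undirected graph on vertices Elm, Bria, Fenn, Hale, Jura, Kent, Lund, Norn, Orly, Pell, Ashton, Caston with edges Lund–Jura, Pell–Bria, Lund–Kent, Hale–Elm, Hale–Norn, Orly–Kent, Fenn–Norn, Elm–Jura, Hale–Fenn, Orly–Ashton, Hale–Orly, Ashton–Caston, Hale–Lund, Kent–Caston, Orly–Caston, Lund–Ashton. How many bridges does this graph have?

The edges on the cycle Hale-Fenn-Norn-Hale are not bridges since each lies on that cycle.
But removing Pell–Bria disconnects Pell from Bria — this is a bridge.

1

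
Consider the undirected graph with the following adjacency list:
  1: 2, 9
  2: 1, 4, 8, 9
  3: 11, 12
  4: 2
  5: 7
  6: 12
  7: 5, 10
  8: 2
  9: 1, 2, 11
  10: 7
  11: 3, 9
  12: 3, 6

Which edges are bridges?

10-7, 11-3, 11-9, 12-3, 12-6, 2-4, 2-8, 5-7

The edges on the cycle 2-9-1-2 are not bridges since each lies on that cycle.
But removing 10-7 disconnects 10 from 7; removing 12-6 disconnects 12 from 6; removing 2-8 disconnects 2 from 8; removing 3-12 disconnects 3 from 12 — these are bridges.
In total 8 edges are bridges.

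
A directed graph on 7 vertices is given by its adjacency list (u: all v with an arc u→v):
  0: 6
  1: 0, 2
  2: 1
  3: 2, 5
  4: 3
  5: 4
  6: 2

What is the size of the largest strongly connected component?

4

{0, 1, 2, 6} are all mutually reachable — one SCC of size 4.
{3, 4, 5} are all mutually reachable — one SCC of size 3.
The largest has 4 vertices.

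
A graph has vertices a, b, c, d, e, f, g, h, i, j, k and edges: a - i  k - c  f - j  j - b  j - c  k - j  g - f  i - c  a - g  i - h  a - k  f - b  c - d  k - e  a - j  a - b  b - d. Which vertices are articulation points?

i, k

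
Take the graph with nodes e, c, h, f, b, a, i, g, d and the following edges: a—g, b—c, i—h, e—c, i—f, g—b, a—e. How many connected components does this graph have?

3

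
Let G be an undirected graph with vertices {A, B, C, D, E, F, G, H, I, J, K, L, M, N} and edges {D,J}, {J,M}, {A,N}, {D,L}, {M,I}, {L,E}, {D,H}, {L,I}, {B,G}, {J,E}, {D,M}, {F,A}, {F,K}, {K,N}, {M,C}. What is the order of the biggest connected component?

Starting from B we can reach B, G. That is one component of size 2.
Starting from A we can reach A, F, K, N. That is one component of size 4.
Starting from C we can reach C, D, E, H, I, J, L, M. That is one component of size 8.
The largest has 8 vertices.

8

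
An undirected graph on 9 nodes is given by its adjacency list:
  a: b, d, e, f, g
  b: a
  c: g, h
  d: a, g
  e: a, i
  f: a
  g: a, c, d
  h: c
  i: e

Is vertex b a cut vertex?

No

Deleting b leaves 1 component (was 1), so b is not a cut vertex.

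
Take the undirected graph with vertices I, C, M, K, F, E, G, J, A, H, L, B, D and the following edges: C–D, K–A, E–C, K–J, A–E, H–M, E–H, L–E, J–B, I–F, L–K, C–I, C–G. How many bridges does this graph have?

The edges on the cycle L-K-A-E-L are not bridges since each lies on that cycle.
But removing B–J disconnects B from J; removing M–H disconnects M from H; removing K–J disconnects K from J; removing I–F disconnects I from F — these are bridges.
In total 9 edges are bridges.

9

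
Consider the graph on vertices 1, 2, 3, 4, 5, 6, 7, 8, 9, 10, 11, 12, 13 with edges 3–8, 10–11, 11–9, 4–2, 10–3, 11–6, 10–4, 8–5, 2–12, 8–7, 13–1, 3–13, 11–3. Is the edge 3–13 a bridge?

Removing 3–13 leaves no path between 3 and 13: the component count goes from 1 to 2. So it is a bridge.

Yes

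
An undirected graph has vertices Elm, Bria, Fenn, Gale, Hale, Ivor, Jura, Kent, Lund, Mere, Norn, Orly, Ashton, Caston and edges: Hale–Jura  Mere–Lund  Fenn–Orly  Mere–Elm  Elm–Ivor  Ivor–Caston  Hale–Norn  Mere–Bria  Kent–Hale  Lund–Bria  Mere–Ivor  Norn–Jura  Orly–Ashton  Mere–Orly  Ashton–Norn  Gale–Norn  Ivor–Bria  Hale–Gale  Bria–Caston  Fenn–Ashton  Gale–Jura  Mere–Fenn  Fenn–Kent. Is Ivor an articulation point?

No

Deleting Ivor leaves 1 component (was 1) (its neighbors Elm, Bria, Mere, Caston remain connected to each other), so Ivor is not a cut vertex.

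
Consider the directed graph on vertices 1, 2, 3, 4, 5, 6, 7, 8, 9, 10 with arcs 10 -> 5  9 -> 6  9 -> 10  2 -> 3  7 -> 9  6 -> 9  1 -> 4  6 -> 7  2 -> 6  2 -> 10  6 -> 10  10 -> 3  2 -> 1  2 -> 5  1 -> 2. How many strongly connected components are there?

7

{6, 7, 9} are all mutually reachable — one SCC of size 3.
{1, 2} are all mutually reachable — one SCC of size 2.
{4} is an SCC by itself.
{3} is an SCC by itself.
{5} is an SCC by itself.
(and 2 more singleton SCCs)
That gives 7 strongly connected components.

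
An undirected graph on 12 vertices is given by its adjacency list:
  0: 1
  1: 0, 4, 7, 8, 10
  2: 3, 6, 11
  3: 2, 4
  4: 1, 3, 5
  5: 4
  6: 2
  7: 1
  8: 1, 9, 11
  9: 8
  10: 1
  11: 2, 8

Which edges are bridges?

0-1, 1-10, 1-7, 2-6, 4-5, 8-9

The edges on the cycle 2-11-8-1-4-3-2 are not bridges since each lies on that cycle.
But removing 5-4 disconnects 5 from 4; removing 9-8 disconnects 9 from 8; removing 1-10 disconnects 1 from 10; removing 1-0 disconnects 1 from 0 — these are bridges.
In total 6 edges are bridges.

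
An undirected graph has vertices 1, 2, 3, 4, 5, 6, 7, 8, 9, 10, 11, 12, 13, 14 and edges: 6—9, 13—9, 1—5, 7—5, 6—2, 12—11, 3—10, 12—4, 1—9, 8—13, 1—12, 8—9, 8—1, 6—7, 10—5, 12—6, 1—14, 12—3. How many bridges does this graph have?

The edges on the cycle 12-6-7-5-10-3-12 are not bridges since each lies on that cycle.
But removing 14—1 disconnects 14 from 1; removing 11—12 disconnects 11 from 12; removing 12—4 disconnects 12 from 4; removing 6—2 disconnects 6 from 2 — these are bridges.
That makes 4 bridges.

4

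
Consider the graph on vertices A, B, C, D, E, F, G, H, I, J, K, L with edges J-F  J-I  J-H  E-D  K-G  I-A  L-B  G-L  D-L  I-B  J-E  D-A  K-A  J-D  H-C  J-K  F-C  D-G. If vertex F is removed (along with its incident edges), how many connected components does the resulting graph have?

With F gone, the remaining components are: {A, B, C, D, E, G, H, I, J, K, L}.
That is 1 component.

1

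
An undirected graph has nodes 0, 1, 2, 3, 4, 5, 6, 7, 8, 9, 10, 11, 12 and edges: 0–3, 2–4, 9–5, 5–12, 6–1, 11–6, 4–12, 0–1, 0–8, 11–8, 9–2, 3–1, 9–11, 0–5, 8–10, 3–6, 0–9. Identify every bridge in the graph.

10-8

The edges on the cycle 0-3-1-6-11-9-0 are not bridges since each lies on that cycle.
But removing 8–10 disconnects 8 from 10 — this is a bridge.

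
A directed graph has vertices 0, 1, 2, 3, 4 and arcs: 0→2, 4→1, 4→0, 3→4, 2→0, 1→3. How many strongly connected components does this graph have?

2

{1, 3, 4} are all mutually reachable — one SCC of size 3.
{0, 2} are all mutually reachable — one SCC of size 2.
That gives 2 strongly connected components.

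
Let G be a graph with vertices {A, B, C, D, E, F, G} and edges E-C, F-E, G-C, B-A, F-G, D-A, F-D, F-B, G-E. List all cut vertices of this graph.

F

Removing F increases the component count from 1 to 2, so F is a cut vertex.
By contrast removing D leaves 1 component; it is not a cut vertex. No other vertex is a cut vertex either.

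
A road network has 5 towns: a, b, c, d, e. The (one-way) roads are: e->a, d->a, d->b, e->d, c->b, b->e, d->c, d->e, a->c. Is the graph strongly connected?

Yes

From e we can reach every vertex (a, b, c, d, e), and every vertex can reach e (a, b, c, d, e). So the whole graph is one strongly connected component.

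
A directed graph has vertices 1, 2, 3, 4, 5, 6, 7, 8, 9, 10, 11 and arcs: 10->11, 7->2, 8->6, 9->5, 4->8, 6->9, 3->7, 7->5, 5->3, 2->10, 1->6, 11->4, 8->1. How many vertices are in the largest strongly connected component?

11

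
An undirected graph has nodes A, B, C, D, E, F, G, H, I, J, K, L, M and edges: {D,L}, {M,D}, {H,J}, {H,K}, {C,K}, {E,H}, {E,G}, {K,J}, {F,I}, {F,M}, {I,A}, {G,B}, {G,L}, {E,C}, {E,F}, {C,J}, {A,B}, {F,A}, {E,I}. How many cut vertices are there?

Removing E increases the component count from 1 to 2, so E is a cut vertex.
By contrast removing L leaves 1 component; it is not a cut vertex. No other vertex is a cut vertex either.

1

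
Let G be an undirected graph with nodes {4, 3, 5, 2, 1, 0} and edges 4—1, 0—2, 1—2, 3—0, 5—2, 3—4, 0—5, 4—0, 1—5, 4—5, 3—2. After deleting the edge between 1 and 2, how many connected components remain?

1

1 and 2 are still connected via 1-5-2, so the component count stays at 1.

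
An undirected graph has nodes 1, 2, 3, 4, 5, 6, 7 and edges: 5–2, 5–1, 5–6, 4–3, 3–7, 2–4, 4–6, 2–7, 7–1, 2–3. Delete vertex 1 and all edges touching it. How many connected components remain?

1

With 1 gone, the remaining components are: {2, 3, 4, 5, 6, 7}.
That is 1 component.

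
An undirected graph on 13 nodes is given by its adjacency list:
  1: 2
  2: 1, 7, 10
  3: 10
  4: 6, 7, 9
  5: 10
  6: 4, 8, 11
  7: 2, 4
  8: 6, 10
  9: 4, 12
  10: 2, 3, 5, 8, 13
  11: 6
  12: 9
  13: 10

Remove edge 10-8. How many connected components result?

1

10 and 8 are still connected via 10-2-7-4-6-8, so the component count stays at 1.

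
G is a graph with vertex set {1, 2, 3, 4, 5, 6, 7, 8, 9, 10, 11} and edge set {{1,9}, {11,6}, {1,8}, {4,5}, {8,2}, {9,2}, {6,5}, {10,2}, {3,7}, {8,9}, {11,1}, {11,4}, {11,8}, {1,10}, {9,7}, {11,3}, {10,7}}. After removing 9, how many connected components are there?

With 9 gone, the remaining components are: {1, 2, 3, 4, 5, 6, 7, 8, 10, 11}.
That is 1 component.

1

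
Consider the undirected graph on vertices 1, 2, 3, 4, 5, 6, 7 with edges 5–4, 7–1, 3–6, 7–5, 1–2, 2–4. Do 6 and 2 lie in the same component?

No

The component containing 6 is {3, 6}, and 2 is not in it.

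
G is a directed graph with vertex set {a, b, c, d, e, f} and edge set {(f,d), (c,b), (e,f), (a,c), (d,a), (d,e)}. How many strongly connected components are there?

4

{d, e, f} are all mutually reachable — one SCC of size 3.
{b} is an SCC by itself.
{c} is an SCC by itself.
{a} is an SCC by itself.
That gives 4 strongly connected components.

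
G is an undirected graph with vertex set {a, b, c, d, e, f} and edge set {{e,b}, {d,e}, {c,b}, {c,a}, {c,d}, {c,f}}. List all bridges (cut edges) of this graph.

a-c, c-f

The edges on the cycle c-d-e-b-c are not bridges since each lies on that cycle.
But removing c–a disconnects c from a; removing c–f disconnects c from f — these are bridges.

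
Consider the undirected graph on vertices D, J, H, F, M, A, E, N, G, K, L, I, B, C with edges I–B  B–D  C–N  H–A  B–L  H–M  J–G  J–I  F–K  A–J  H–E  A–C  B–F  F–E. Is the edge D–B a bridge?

Removing D–B leaves no path between D and B: the component count goes from 1 to 2. So it is a bridge.

Yes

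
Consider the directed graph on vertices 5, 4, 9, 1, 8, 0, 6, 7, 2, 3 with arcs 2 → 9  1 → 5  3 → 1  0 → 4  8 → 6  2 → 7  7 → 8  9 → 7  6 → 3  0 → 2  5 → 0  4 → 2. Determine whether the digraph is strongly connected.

From 3 we can reach every vertex (0, 1, 2, 3, 4, 5, 6, 7, 8, 9), and every vertex can reach 3 (0, 1, 2, 3, 4, 5, 6, 7, 8, 9). So the whole graph is one strongly connected component.

Yes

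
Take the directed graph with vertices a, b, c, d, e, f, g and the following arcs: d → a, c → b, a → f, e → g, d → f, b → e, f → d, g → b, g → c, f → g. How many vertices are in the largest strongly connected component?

4

{b, c, e, g} are all mutually reachable — one SCC of size 4.
{a, d, f} are all mutually reachable — one SCC of size 3.
The largest has 4 vertices.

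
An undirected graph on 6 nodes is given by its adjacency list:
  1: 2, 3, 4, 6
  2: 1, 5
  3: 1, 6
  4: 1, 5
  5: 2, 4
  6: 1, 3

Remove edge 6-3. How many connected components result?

6 and 3 are still connected via 6-1-3, so the component count stays at 1.

1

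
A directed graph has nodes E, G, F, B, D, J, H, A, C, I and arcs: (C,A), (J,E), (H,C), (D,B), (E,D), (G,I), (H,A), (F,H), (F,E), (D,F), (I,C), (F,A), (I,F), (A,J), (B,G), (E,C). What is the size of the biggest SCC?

10

{A, B, C, D, E, F, G, H, I, J} are all mutually reachable — one SCC of size 10.
The largest has 10 vertices.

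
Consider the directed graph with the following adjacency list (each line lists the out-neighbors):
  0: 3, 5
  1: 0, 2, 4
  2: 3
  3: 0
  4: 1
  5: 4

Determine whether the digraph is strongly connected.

Yes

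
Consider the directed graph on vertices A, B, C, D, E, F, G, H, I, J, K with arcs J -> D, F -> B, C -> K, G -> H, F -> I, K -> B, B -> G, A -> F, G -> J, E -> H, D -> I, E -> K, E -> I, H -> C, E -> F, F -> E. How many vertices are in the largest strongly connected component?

5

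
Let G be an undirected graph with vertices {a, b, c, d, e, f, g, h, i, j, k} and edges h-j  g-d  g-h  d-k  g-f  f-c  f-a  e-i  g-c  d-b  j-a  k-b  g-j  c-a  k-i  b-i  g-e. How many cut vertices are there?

Removing g increases the component count from 1 to 2, so g is a cut vertex.
By contrast removing d leaves 1 component; it is not a cut vertex. No other vertex is a cut vertex either.

1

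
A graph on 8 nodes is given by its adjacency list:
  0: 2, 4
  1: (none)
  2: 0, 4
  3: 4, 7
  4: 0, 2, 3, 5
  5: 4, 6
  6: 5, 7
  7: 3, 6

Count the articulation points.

Removing 4 increases the component count from 2 to 3, so 4 is a cut vertex.
By contrast removing 5 leaves 2 components; it is not a cut vertex. No other vertex is a cut vertex either.

1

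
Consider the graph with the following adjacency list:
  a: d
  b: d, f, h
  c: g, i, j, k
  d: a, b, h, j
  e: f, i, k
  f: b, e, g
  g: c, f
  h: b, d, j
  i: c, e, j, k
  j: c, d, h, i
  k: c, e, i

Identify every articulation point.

d

Removing d increases the component count from 1 to 2, so d is a cut vertex.
By contrast removing f leaves 1 component; it is not a cut vertex. No other vertex is a cut vertex either.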